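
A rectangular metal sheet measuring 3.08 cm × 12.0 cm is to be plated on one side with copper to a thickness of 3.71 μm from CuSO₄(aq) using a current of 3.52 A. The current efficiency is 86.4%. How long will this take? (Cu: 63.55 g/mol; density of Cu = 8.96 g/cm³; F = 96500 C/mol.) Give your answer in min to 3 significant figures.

Plated area = 3.08 × 12.0 = 36.96 cm²
Volume = 36.96 × 3.71×10⁻⁴ cm = 0.01371 cm³
m(Cu) = 0.01371 × 8.96 = 0.1228 g
n(Cu) = 0.1228 / 63.55 = 0.001932 mol; n(e⁻) = 2 × 0.001932 = 0.003864 mol
Q = 0.003864 × 96500 / 0.864 = 431.6 C
t = 431.6 / 3.52 = 122.6 s = 2.04 min

2.04 min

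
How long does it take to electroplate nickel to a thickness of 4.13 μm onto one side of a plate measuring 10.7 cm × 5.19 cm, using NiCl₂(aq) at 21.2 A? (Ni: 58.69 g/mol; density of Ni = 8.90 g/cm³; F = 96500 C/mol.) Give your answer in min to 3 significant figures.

Plated area = 10.7 × 5.19 = 55.53 cm²
Volume = 55.53 × 4.13×10⁻⁴ cm = 0.02293 cm³
m(Ni) = 0.02293 × 8.90 = 0.2041 g
n(Ni) = 0.2041 / 58.69 = 0.003478 mol; n(e⁻) = 2 × 0.003478 = 0.006956 mol
Q = 0.006956 × 96500 = 671.3 C
t = 671.3 / 21.2 = 31.67 s = 0.528 min

0.528 min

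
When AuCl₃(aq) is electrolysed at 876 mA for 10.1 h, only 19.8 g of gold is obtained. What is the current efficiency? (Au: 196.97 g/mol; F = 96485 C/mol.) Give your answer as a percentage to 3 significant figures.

Q = 0.876 × 36360 = 31850 C
n(e⁻) = 31850 / 96485 = 0.3301 mol
Au³⁺ + 3e⁻ → Au, so theoretical n(Au) = 0.1100 mol → 21.67 g
Efficiency = 19.8 / 21.67 = 0.9137 = 91.4%

91.4%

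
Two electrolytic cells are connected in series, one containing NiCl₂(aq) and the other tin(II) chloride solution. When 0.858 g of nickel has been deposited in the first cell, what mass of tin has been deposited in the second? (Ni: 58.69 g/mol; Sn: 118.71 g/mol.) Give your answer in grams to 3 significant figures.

n(Ni) = 0.858 / 58.69 = 0.01462 mol
Ni²⁺ + 2e⁻ → Ni, so n(e⁻) = 2 × 0.01462 = 0.02924 mol
Same current for the same time ⇒ same n(e⁻) = 0.02924 mol in both cells.
Sn²⁺ + 2e⁻ → Sn, so n(Sn) = 0.02924 / 2 = 0.01462 mol
m(Sn) = 0.01462 × 118.71 = 1.74 g

1.74 g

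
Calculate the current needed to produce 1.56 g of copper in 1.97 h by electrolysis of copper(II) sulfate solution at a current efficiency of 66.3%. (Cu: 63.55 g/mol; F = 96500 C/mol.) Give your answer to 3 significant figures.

1.01 A

n(Cu) = 1.56 / 63.55 = 0.02455 mol
Cu²⁺ + 2e⁻ → Cu, so n(e⁻) = 2 × 0.02455 = 0.04910 mol
Q = 0.04910 × 96500 / 0.663 = 7147 C
I = Q / t = 7147 / 7092 s = 1.01 A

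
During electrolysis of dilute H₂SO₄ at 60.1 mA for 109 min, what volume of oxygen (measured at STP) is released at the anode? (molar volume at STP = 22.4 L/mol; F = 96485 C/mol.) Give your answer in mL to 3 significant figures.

Q = 0.0601 A × 6540 s = 393.1 C
n(e⁻) = Q/F = 393.1/96485 = 0.004074 mol
2H₂O → O₂ + 4H⁺ + 4e⁻, so n(O₂) = 0.004074 / 4 = 0.001019 mol
V = 0.001019 × 22.4 = 0.02283 L
= 22.8 mL

22.8 mL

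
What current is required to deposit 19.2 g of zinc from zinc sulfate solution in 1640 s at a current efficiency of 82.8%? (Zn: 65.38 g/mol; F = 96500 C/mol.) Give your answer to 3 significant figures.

n(Zn) = 19.2 / 65.38 = 0.2937 mol
Zn²⁺ + 2e⁻ → Zn, so n(e⁻) = 2 × 0.2937 = 0.5874 mol
Q = 0.5874 × 96500 / 0.828 = 68460 C
I = Q / t = 68460 / 1640 s = 41.7 A

41.7 A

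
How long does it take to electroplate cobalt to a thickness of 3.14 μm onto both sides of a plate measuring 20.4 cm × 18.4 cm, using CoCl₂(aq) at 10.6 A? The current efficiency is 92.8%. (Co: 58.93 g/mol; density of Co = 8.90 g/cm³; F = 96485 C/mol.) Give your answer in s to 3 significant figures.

Plated area = 2 × 20.4 × 18.4 = 750.7 cm²
Volume = 750.7 × 3.14×10⁻⁴ cm = 0.2357 cm³
m(Co) = 0.2357 × 8.90 = 2.098 g
n(Co) = 2.098 / 58.93 = 0.03560 mol; n(e⁻) = 2 × 0.03560 = 0.07120 mol
Q = 0.07120 × 96485 / 0.928 = 7403 C
t = 7403 / 10.6 = 698.4 s

698 s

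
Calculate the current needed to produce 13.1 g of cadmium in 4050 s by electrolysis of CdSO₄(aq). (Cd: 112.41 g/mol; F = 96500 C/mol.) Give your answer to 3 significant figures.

5.55 A

n(Cd) = 13.1 / 112.41 = 0.1165 mol
Cd²⁺ + 2e⁻ → Cd, so n(e⁻) = 2 × 0.1165 = 0.2330 mol
Q = 0.2330 × 96500 = 22480 C
I = Q / t = 22480 / 4050 s = 5.55 A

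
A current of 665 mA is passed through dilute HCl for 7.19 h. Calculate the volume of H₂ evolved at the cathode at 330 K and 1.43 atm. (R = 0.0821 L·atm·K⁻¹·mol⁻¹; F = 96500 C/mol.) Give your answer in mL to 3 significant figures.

Charge passed = 0.665 × 25884 = 17210 C
n(e⁻) = Q/F = 17210/96500 = 0.1783 mol
2H⁺ + 2e⁻ → H₂, so n(H₂) = 0.1783 / 2 = 0.08915 mol
V = nRT/P = 0.08915 × 0.0821 × 330 / 1.43 = 1.689 L
= 1690 mL

1690 mL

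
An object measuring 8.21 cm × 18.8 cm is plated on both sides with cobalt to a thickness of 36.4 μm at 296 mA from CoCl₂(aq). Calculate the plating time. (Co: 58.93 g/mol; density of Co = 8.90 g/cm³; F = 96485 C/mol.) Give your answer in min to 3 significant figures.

Plated area = 2 × 8.21 × 18.8 = 308.7 cm²
Volume = 308.7 × 36.4×10⁻⁴ cm = 1.124 cm³
m(Co) = 1.124 × 8.90 = 10.00 g
n(Co) = 10.00 / 58.93 = 0.1697 mol; n(e⁻) = 2 × 0.1697 = 0.3394 mol
Q = 0.3394 × 96485 = 32750 C
t = 32750 / 0.296 = 1.106×10^5 s = 1840 min

1840 min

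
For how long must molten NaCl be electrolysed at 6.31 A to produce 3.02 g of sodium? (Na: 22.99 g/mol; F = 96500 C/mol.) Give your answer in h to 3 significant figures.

n(Na) = 3.02 / 22.99 = 0.1314 mol
Na⁺ + e⁻ → Na, so n(e⁻) = 0.1314 mol
Q = 0.1314 × 96500 = 12680 C
t = Q / I = 12680 / 6.31 = 2010 s = 0.558 h

0.558 h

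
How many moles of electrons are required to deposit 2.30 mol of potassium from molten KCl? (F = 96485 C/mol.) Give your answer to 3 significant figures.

K⁺ + e⁻ → K, so n(e⁻) = 1 × 2.30 = 2.300 mol

2.30 mol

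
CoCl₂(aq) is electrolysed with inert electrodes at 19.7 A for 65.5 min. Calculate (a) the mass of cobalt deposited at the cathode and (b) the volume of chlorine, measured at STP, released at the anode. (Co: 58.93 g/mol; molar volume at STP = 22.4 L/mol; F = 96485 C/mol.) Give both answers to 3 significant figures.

Q = 19.7 × 3930 = 77420 C; n(e⁻) = 77420 / 96485 = 0.8024 mol
Cathode: Co²⁺ + 2e⁻ → Co → n(Co) = 0.8024/2 = 0.4012 mol → 23.6 g
Anode: 2Cl⁻ → Cl₂ + 2e⁻ → n(Cl₂) = 0.8024/2 = 0.4012 mol → 8.99 L

23.6 g Co; 8.99 L Cl₂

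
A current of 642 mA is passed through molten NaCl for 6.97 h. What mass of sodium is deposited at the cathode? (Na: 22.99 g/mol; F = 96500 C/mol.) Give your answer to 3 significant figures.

Q = It = 0.642 × 25092 = 16110 C
n(e⁻) = 16110 / 96500 = 0.1669 mol
Na⁺ + e⁻ → Na, so n(Na) = 0.1669 mol
m = 0.1669 × 22.99 = 3.84 g

3.84 g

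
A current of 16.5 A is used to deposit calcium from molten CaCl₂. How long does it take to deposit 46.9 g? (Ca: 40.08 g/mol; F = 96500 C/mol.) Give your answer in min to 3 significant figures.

228 min

n(Ca) = 46.9 / 40.08 = 1.170 mol
Ca²⁺ + 2e⁻ → Ca, so n(e⁻) = 2 × 1.170 = 2.340 mol
Q = 2.340 × 96500 = 2.258×10^5 C
t = Q / I = 2.258×10^5 / 16.5 = 13680 s = 228 min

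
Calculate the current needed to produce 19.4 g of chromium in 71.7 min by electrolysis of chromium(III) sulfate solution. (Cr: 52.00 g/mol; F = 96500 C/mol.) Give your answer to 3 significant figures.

25.1 A

n(Cr) = 19.4 / 52.00 = 0.3731 mol
Cr³⁺ + 3e⁻ → Cr, so n(e⁻) = 3 × 0.3731 = 1.119 mol
Q = 1.119 × 96500 = 1.080×10^5 C
I = Q / t = 1.080×10^5 / 4302 s = 25.1 A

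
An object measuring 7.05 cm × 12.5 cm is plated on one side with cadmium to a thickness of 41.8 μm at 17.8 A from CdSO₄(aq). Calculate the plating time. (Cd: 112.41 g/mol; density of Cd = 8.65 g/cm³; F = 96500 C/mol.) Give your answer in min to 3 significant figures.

Plated area = 7.05 × 12.5 = 88.13 cm²
Volume = 88.13 × 41.8×10⁻⁴ cm = 0.3684 cm³
m(Cd) = 0.3684 × 8.65 = 3.187 g
n(Cd) = 3.187 / 112.41 = 0.02835 mol; n(e⁻) = 2 × 0.02835 = 0.05670 mol
Q = 0.05670 × 96500 = 5472 C
t = 5472 / 17.8 = 307.4 s = 5.12 min

5.12 min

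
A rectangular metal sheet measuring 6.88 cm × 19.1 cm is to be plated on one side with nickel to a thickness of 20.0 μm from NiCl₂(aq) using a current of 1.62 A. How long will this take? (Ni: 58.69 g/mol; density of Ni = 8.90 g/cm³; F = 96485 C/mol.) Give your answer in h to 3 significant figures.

Plated area = 6.88 × 19.1 = 131.4 cm²
Volume = 131.4 × 20.0×10⁻⁴ cm = 0.2628 cm³
m(Ni) = 0.2628 × 8.90 = 2.339 g
n(Ni) = 2.339 / 58.69 = 0.03985 mol; n(e⁻) = 2 × 0.03985 = 0.07970 mol
Q = 0.07970 × 96485 = 7690 C
t = 7690 / 1.62 = 4747 s = 1.32 h

1.32 h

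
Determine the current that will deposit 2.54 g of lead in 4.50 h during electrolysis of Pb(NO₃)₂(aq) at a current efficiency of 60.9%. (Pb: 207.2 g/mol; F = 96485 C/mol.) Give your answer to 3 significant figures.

0.240 A

n(Pb) = 2.54 / 207.2 = 0.01226 mol
Pb²⁺ + 2e⁻ → Pb, so n(e⁻) = 2 × 0.01226 = 0.02452 mol
Q = 0.02452 × 96485 / 0.609 = 3885 C
I = Q / t = 3885 / 16200 s = 0.240 A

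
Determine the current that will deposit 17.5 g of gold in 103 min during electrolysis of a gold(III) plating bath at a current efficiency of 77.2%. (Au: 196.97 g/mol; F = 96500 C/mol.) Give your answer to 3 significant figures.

n(Au) = 17.5 / 196.97 = 0.08885 mol
Au³⁺ + 3e⁻ → Au, so n(e⁻) = 3 × 0.08885 = 0.2666 mol
Q = 0.2666 × 96500 / 0.772 = 33330 C
I = Q / t = 33330 / 6180 s = 5.39 A

5.39 A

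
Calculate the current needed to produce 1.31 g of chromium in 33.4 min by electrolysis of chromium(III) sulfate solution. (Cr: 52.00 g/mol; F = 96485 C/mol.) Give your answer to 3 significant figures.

3.64 A

n(Cr) = 1.31 / 52.00 = 0.02519 mol
Cr³⁺ + 3e⁻ → Cr, so n(e⁻) = 3 × 0.02519 = 0.07557 mol
Q = 0.07557 × 96485 = 7291 C
I = Q / t = 7291 / 2004 s = 3.64 A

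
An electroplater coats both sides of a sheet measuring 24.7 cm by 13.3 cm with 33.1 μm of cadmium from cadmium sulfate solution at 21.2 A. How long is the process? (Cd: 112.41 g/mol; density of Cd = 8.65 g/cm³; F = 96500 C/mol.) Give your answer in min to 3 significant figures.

Plated area = 2 × 24.7 × 13.3 = 657.0 cm²
Volume = 657.0 × 33.1×10⁻⁴ cm = 2.175 cm³
m(Cd) = 2.175 × 8.65 = 18.81 g
n(Cd) = 18.81 / 112.41 = 0.1673 mol; n(e⁻) = 2 × 0.1673 = 0.3346 mol
Q = 0.3346 × 96500 = 32290 C
t = 32290 / 21.2 = 1523 s = 25.4 min

25.4 min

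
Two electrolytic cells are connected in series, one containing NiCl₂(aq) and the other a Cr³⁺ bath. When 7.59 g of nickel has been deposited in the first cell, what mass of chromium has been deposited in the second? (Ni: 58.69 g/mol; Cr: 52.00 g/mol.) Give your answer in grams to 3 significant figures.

n(Ni) = 7.59 / 58.69 = 0.1293 mol
Ni²⁺ + 2e⁻ → Ni, so n(e⁻) = 2 × 0.1293 = 0.2586 mol
Since the cells are in series, n(e⁻) in the Cr cell is also 0.2586 mol.
Cr³⁺ + 3e⁻ → Cr, so n(Cr) = 0.2586 / 3 = 0.08620 mol
m(Cr) = 0.08620 × 52.00 = 4.48 g

4.48 g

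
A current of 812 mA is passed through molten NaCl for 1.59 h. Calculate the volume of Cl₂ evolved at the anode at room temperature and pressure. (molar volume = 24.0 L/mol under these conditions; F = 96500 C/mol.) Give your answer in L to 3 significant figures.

Q = It = 0.812 × 5724 = 4648 C
n(e⁻) = Q/F = 4648/96500 = 0.04817 mol
2Cl⁻ → Cl₂ + 2e⁻, so n(Cl₂) = 0.04817 / 2 = 0.02409 mol
V = 0.02409 × 24.0 = 0.5782 L

0.578 L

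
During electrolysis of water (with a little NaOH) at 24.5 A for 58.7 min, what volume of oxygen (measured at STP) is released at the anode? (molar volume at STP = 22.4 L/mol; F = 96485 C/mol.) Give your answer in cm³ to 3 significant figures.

Q = 24.5 A × 3522 s = 86290 C
Moles of electrons = 86290 / 96485 = 0.8943 mol
2H₂O → O₂ + 4H⁺ + 4e⁻, so n(O₂) = 0.8943 / 4 = 0.2236 mol
V = 0.2236 × 22.4 = 5.009 L
= 5010 cm³

5010 cm³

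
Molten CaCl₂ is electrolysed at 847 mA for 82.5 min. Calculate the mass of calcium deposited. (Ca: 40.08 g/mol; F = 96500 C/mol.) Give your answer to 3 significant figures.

Charge passed = 0.847 × 4950 = 4193 C
n(e⁻) = 4193 / 96500 = 0.04345 mol
Ca²⁺ + 2e⁻ → Ca, so n(Ca) = 0.04345 / 2 = 0.02173 mol
m = 0.02173 × 40.08 = 0.871 g

0.871 g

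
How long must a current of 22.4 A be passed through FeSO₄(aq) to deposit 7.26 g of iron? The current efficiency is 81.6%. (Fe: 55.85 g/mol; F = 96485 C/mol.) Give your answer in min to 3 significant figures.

n(Fe) = 7.26 / 55.85 = 0.1300 mol
Fe²⁺ + 2e⁻ → Fe, so n(e⁻) = 2 × 0.1300 = 0.2600 mol
Q = 0.2600 × 96485 / 0.816 = 30740 C
t = Q / I = 30740 / 22.4 = 1372 s = 22.9 min

22.9 min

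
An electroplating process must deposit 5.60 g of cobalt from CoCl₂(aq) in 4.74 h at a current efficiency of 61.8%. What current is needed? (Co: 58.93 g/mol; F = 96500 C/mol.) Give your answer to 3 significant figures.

n(Co) = 5.60 / 58.93 = 0.09503 mol
Co²⁺ + 2e⁻ → Co, so n(e⁻) = 2 × 0.09503 = 0.1901 mol
Q = 0.1901 × 96500 / 0.618 = 29680 C
I = Q / t = 29680 / 17064 s = 1.74 A

1.74 A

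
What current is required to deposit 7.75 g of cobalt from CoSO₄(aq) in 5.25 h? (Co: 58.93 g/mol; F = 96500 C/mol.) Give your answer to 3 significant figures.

1.34 A

n(Co) = 7.75 / 58.93 = 0.1315 mol
Co²⁺ + 2e⁻ → Co, so n(e⁻) = 2 × 0.1315 = 0.2630 mol
Q = 0.2630 × 96500 = 25380 C
I = Q / t = 25380 / 18900 s = 1.34 A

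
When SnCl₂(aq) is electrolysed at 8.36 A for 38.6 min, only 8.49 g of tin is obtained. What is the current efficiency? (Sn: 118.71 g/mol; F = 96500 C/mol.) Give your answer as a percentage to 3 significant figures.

71.3%

Q = 8.36 × 2316 = 19360 C
n(e⁻) = 19360 / 96500 = 0.2006 mol
Sn²⁺ + 2e⁻ → Sn, so theoretical n(Sn) = 0.1003 mol → 11.91 g
Efficiency = 8.49 / 11.91 = 0.7128 = 71.3%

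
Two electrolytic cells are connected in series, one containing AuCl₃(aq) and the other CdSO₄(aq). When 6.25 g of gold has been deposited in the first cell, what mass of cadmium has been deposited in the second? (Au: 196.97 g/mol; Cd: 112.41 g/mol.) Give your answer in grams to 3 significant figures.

n(Au) = 6.25 / 196.97 = 0.03173 mol
Au³⁺ + 3e⁻ → Au, so n(e⁻) = 3 × 0.03173 = 0.09519 mol
In series, the same 0.09519 mol of electrons flows through the second cell.
Cd²⁺ + 2e⁻ → Cd, so n(Cd) = 0.09519 / 2 = 0.04760 mol
m(Cd) = 0.04760 × 112.41 = 5.35 g

5.35 g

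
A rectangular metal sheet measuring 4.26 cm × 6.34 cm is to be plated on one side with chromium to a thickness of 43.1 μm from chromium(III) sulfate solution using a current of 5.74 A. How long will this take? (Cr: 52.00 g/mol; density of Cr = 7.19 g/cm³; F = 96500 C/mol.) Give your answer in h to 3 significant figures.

Plated area = 4.26 × 6.34 = 27.01 cm²
Volume = 27.01 × 43.1×10⁻⁴ cm = 0.1164 cm³
m(Cr) = 0.1164 × 7.19 = 0.8369 g
n(Cr) = 0.8369 / 52.00 = 0.01609 mol; n(e⁻) = 3 × 0.01609 = 0.04827 mol
Q = 0.04827 × 96500 = 4658 C
t = 4658 / 5.74 = 811.5 s = 0.225 h

0.225 h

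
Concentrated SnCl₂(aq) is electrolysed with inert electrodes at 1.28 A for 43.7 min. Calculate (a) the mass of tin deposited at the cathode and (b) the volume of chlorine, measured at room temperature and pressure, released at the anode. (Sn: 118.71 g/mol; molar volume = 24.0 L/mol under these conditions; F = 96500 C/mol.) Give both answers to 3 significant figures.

2.06 g Sn; 0.417 L Cl₂

Q = 1.28 × 2622 = 3356 C; n(e⁻) = 3356 / 96500 = 0.03478 mol
Cathode: Sn²⁺ + 2e⁻ → Sn → n(Sn) = 0.03478/2 = 0.01739 mol → 2.06 g
Anode: 2Cl⁻ → Cl₂ + 2e⁻ → n(Cl₂) = 0.03478/2 = 0.01739 mol → 0.417 L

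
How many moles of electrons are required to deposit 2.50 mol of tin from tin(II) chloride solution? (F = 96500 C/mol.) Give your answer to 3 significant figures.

Sn²⁺ + 2e⁻ → Sn, so n(e⁻) = 2 × 2.50 = 5.000 mol

5.00 mol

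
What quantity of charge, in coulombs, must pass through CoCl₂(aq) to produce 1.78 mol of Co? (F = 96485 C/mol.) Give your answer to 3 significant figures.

3.43×10^5 C

Co²⁺ + 2e⁻ → Co, so n(e⁻) = 2 × 1.78 = 3.560 mol
Q = 3.560 × 96485 = 3.435×10^5 C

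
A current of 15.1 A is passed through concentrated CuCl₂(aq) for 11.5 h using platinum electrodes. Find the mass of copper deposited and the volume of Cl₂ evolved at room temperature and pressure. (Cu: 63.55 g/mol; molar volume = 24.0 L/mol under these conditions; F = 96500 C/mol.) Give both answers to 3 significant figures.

Q = 15.1 × 41400 = 6.251×10^5 C; n(e⁻) = 6.251×10^5 / 96500 = 6.478 mol
Cathode: Cu²⁺ + 2e⁻ → Cu → n(Cu) = 6.478/2 = 3.239 mol → 206 g
Anode: 2Cl⁻ → Cl₂ + 2e⁻ → n(Cl₂) = 6.478/2 = 3.239 mol → 77.7 L

206 g Cu; 77.7 L Cl₂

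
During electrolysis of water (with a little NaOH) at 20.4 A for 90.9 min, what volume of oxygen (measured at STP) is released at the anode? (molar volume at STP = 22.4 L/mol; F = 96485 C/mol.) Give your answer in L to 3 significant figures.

Q = 20.4 A × 5454 s = 1.113×10^5 C
n(e⁻) = 1.113×10^5 / 96485 = 1.154 mol
2H₂O → O₂ + 4H⁺ + 4e⁻, so n(O₂) = 1.154 / 4 = 0.2885 mol
V = 0.2885 × 22.4 = 6.462 L

6.46 L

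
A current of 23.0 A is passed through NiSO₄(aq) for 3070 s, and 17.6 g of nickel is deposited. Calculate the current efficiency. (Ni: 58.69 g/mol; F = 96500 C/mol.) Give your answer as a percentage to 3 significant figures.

82.0%

Q = 23.0 × 3070 = 70610 C
n(e⁻) = 70610 / 96500 = 0.7317 mol
Ni²⁺ + 2e⁻ → Ni, so theoretical n(Ni) = 0.3659 mol → 21.47 g
Efficiency = 17.6 / 21.47 = 0.8197 = 82.0%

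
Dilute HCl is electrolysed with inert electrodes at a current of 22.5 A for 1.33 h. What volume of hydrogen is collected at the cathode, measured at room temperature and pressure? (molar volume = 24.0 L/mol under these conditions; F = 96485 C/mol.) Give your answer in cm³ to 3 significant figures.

Q = It = 22.5 × 4788 = 1.077×10^5 C
Moles of electrons = 1.077×10^5 / 96485 = 1.116 mol
2H⁺ + 2e⁻ → H₂, so n(H₂) = 1.116 / 2 = 0.5580 mol
V = 0.5580 × 24.0 = 13.39 L
= 13400 cm³

13400 cm³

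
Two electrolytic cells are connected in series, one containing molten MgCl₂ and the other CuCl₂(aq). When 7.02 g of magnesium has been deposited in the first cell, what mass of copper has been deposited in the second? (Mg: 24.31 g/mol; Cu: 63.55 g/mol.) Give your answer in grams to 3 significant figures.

n(Mg) = 7.02 / 24.31 = 0.2888 mol
Mg²⁺ + 2e⁻ → Mg, so n(e⁻) = 2 × 0.2888 = 0.5776 mol
The cells are in series, so the same charge (and hence the same n(e⁻) = 0.5776 mol) passes through both.
Cu²⁺ + 2e⁻ → Cu, so n(Cu) = 0.5776 / 2 = 0.2888 mol
m(Cu) = 0.2888 × 63.55 = 18.4 g

18.4 g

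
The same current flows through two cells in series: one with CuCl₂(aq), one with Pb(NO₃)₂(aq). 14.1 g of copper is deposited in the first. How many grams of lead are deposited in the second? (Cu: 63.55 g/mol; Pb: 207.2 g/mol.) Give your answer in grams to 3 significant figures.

46.0 g

n(Cu) = 14.1 / 63.55 = 0.2219 mol
Cu²⁺ + 2e⁻ → Cu, so n(e⁻) = 2 × 0.2219 = 0.4438 mol
In series, the same 0.4438 mol of electrons flows through the second cell.
Pb²⁺ + 2e⁻ → Pb, so n(Pb) = 0.4438 / 2 = 0.2219 mol
m(Pb) = 0.2219 × 207.2 = 46.0 g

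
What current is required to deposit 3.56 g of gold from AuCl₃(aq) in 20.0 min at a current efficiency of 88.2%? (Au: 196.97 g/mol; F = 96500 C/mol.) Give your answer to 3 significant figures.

4.94 A

n(Au) = 3.56 / 196.97 = 0.01807 mol
Au³⁺ + 3e⁻ → Au, so n(e⁻) = 3 × 0.01807 = 0.05421 mol
Q = 0.05421 × 96500 / 0.882 = 5931 C
I = Q / t = 5931 / 1200 s = 4.94 A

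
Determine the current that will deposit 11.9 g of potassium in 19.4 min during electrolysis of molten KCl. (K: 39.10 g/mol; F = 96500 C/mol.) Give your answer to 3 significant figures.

n(K) = 11.9 / 39.10 = 0.3043 mol
K⁺ + e⁻ → K, so n(e⁻) = 0.3043 mol
Q = 0.3043 × 96500 = 29360 C
I = Q / t = 29360 / 1164 s = 25.2 A

25.2 A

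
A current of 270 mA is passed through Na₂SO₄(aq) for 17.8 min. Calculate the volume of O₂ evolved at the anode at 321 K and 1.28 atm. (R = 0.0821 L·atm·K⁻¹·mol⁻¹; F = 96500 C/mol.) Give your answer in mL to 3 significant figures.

15.4 mL

Q = 0.270 A × 1068 s = 288.4 C
n(e⁻) = 288.4 / 96500 = 0.002989 mol
2H₂O → O₂ + 4H⁺ + 4e⁻, so n(O₂) = 0.002989 / 4 = 7.473×10^-4 mol
V = nRT/P = 7.473×10^-4 × 0.0821 × 321 / 1.28 = 0.01539 L
= 15.4 mL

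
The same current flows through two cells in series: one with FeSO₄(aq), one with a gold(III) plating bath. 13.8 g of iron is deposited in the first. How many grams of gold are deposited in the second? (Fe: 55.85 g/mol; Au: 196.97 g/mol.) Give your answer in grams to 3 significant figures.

32.4 g

n(Fe) = 13.8 / 55.85 = 0.2471 mol
Fe²⁺ + 2e⁻ → Fe, so n(e⁻) = 2 × 0.2471 = 0.4942 mol
The cells are in series, so the same charge (and hence the same n(e⁻) = 0.4942 mol) passes through both.
Au³⁺ + 3e⁻ → Au, so n(Au) = 0.4942 / 3 = 0.1647 mol
m(Au) = 0.1647 × 196.97 = 32.4 g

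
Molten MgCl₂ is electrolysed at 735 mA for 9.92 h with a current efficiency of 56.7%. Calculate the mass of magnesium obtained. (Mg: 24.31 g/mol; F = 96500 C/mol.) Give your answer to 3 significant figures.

Q = 0.735 × 35712 = 26250 C
n(e⁻) = 26250 / 96500 = 0.2720 mol
Mg²⁺ + 2e⁻ → Mg, so theoretical m(Mg) = 0.1360 × 24.31 = 3.306 g
Actual mass = 56.7% × 3.306 = 1.87 g

1.87 g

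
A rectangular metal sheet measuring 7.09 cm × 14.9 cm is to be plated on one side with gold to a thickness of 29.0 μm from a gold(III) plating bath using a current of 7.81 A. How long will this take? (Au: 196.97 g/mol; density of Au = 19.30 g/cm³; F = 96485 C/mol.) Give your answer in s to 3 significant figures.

Plated area = 7.09 × 14.9 = 105.6 cm²
Volume = 105.6 × 29.0×10⁻⁴ cm = 0.3062 cm³
m(Au) = 0.3062 × 19.30 = 5.910 g
n(Au) = 5.910 / 196.97 = 0.03000 mol; n(e⁻) = 3 × 0.03000 = 0.09000 mol
Q = 0.09000 × 96485 = 8684 C
t = 8684 / 7.81 = 1112 s

1110 s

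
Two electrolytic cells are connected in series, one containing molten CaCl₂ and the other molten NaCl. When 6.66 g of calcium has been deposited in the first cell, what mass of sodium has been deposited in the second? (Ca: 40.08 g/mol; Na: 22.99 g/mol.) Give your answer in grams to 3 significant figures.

n(Ca) = 6.66 / 40.08 = 0.1662 mol
Ca²⁺ + 2e⁻ → Ca, so n(e⁻) = 2 × 0.1662 = 0.3324 mol
Same current for the same time ⇒ same n(e⁻) = 0.3324 mol in both cells.
Na⁺ + e⁻ → Na, so n(Na) = 0.3324 mol
m(Na) = 0.3324 × 22.99 = 7.64 g

7.64 g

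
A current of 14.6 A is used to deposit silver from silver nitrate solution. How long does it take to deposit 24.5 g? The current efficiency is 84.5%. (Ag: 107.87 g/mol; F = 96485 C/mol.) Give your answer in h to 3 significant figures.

n(Ag) = 24.5 / 107.87 = 0.2271 mol
Ag⁺ + e⁻ → Ag, so n(e⁻) = 0.2271 mol
Q = 0.2271 × 96485 / 0.845 = 25930 C
t = Q / I = 25930 / 14.6 = 1776 s = 0.493 h

0.493 h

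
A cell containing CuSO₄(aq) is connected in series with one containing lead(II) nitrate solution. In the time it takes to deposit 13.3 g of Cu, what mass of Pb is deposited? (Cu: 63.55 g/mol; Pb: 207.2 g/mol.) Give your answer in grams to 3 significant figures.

43.4 g

n(Cu) = 13.3 / 63.55 = 0.2093 mol
Cu²⁺ + 2e⁻ → Cu, so n(e⁻) = 2 × 0.2093 = 0.4186 mol
Same current for the same time ⇒ same n(e⁻) = 0.4186 mol in both cells.
Pb²⁺ + 2e⁻ → Pb, so n(Pb) = 0.4186 / 2 = 0.2093 mol
m(Pb) = 0.2093 × 207.2 = 43.4 g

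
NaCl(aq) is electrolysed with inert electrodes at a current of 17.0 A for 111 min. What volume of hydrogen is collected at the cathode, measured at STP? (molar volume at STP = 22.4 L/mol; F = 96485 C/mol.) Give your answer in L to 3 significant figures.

13.1 L

Charge passed = 17.0 × 6660 = 1.132×10^5 C
n(e⁻) = Q/F = 1.132×10^5/96485 = 1.173 mol
2H⁺ + 2e⁻ → H₂, so n(H₂) = 1.173 / 2 = 0.5865 mol
V = 0.5865 × 22.4 = 13.14 L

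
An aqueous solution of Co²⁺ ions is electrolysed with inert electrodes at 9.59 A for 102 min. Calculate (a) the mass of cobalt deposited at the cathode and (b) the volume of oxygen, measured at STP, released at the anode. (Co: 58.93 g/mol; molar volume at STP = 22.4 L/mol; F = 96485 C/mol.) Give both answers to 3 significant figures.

17.9 g Co; 3.41 L O₂

Q = 9.59 × 6120 = 58690 C; n(e⁻) = 58690 / 96485 = 0.6083 mol
Cathode: Co²⁺ + 2e⁻ → Co → n(Co) = 0.6083/2 = 0.3042 mol → 17.9 g
Anode: 2H₂O → O₂ + 4H⁺ + 4e⁻ → n(O₂) = 0.6083/4 = 0.1521 mol → 3.41 L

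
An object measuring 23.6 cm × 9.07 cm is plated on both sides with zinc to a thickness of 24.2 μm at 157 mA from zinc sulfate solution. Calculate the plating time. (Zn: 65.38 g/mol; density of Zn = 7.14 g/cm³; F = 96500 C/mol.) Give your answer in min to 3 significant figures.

Plated area = 2 × 23.6 × 9.07 = 428.1 cm²
Volume = 428.1 × 24.2×10⁻⁴ cm = 1.036 cm³
m(Zn) = 1.036 × 7.14 = 7.397 g
n(Zn) = 7.397 / 65.38 = 0.1131 mol; n(e⁻) = 2 × 0.1131 = 0.2262 mol
Q = 0.2262 × 96500 = 21830 C
t = 21830 / 0.157 = 1.390×10^5 s = 2320 min

2320 min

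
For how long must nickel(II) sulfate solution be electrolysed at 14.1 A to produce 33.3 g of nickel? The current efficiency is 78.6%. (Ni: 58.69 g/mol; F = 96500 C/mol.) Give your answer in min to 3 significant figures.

165 min

n(Ni) = 33.3 / 58.69 = 0.5674 mol
Ni²⁺ + 2e⁻ → Ni, so n(e⁻) = 2 × 0.5674 = 1.135 mol
Q = 1.135 × 96500 / 0.786 = 1.393×10^5 C
t = Q / I = 1.393×10^5 / 14.1 = 9879 s = 165 min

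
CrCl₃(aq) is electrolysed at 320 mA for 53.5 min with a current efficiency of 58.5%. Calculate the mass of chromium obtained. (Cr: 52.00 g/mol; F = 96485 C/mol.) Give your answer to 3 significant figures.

Q = 0.320 × 3210 = 1027 C
n(e⁻) = 1027 / 96485 = 0.01064 mol
Cr³⁺ + 3e⁻ → Cr, so theoretical m(Cr) = 0.003547 × 52.00 = 0.1844 g
Actual mass = 58.5% × 0.1844 = 0.108 g

0.108 g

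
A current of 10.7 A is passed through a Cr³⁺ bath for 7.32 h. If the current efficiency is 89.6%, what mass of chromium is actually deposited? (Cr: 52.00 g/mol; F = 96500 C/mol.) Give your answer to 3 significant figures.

45.4 g

Q = 10.7 × 26352 = 2.820×10^5 C
n(e⁻) = 2.820×10^5 / 96500 = 2.922 mol
Cr³⁺ + 3e⁻ → Cr, so theoretical m(Cr) = 0.9740 × 52.00 = 50.65 g
Actual mass = 89.6% × 50.65 = 45.4 g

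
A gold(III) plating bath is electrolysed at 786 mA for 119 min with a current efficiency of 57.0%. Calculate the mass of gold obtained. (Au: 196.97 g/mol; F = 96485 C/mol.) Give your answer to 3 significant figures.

2.18 g

Q = 0.786 × 7140 = 5612 C
n(e⁻) = 5612 / 96485 = 0.05816 mol
Au³⁺ + 3e⁻ → Au, so theoretical m(Au) = 0.01939 × 196.97 = 3.819 g
Actual mass = 57.0% × 3.819 = 2.18 g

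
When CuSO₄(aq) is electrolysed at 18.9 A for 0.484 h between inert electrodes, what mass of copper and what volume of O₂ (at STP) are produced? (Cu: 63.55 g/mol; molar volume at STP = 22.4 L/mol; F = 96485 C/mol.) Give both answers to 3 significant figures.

10.8 g Cu; 1.91 L O₂

Q = 18.9 × 1742.4 = 32930 C; n(e⁻) = 32930 / 96485 = 0.3413 mol
Cathode: Cu²⁺ + 2e⁻ → Cu → n(Cu) = 0.3413/2 = 0.1707 mol → 10.8 g
Anode: 2H₂O → O₂ + 4H⁺ + 4e⁻ → n(O₂) = 0.3413/4 = 0.08533 mol → 1.91 L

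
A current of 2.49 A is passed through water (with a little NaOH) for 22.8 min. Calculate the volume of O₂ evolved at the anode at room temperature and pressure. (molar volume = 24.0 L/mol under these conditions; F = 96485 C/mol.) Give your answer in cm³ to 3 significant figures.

212 cm³

Q = 2.49 A × 1368 s = 3406 C
n(e⁻) = 3406 / 96485 = 0.03530 mol
2H₂O → O₂ + 4H⁺ + 4e⁻, so n(O₂) = 0.03530 / 4 = 0.008825 mol
V = 0.008825 × 24.0 = 0.2118 L
= 212 cm³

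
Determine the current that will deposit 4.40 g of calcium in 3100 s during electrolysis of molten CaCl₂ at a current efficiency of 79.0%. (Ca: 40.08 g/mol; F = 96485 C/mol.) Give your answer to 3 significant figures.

8.65 A

n(Ca) = 4.40 / 40.08 = 0.1098 mol
Ca²⁺ + 2e⁻ → Ca, so n(e⁻) = 2 × 0.1098 = 0.2196 mol
Q = 0.2196 × 96485 / 0.790 = 26820 C
I = Q / t = 26820 / 3100 s = 8.65 A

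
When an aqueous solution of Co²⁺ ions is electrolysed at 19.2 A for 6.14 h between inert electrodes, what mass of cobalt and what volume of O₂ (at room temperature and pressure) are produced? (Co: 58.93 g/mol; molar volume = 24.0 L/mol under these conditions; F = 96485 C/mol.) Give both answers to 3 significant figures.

130 g Co; 26.4 L O₂

Q = 19.2 × 22104 = 4.244×10^5 C; n(e⁻) = 4.244×10^5 / 96485 = 4.399 mol
Cathode: Co²⁺ + 2e⁻ → Co → n(Co) = 4.399/2 = 2.200 mol → 130 g
Anode: 2H₂O → O₂ + 4H⁺ + 4e⁻ → n(O₂) = 4.399/4 = 1.100 mol → 26.4 L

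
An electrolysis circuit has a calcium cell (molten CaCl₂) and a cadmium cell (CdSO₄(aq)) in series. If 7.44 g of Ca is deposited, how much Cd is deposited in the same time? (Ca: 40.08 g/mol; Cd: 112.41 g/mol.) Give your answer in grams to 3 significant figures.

20.9 g

n(Ca) = 7.44 / 40.08 = 0.1856 mol
Ca²⁺ + 2e⁻ → Ca, so n(e⁻) = 2 × 0.1856 = 0.3712 mol
The cells are in series, so the same charge (and hence the same n(e⁻) = 0.3712 mol) passes through both.
Cd²⁺ + 2e⁻ → Cd, so n(Cd) = 0.3712 / 2 = 0.1856 mol
m(Cd) = 0.1856 × 112.41 = 20.9 g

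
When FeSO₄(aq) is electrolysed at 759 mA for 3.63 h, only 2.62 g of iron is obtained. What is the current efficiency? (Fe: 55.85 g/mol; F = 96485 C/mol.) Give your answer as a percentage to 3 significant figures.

91.3%

Q = 0.759 × 13068 = 9919 C
n(e⁻) = 9919 / 96485 = 0.1028 mol
Fe²⁺ + 2e⁻ → Fe, so theoretical n(Fe) = 0.05140 mol → 2.871 g
Efficiency = 2.62 / 2.871 = 0.9126 = 91.3%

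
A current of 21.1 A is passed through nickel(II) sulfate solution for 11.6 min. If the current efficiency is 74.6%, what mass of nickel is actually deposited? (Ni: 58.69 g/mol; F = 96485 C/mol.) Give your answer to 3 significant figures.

3.33 g

Q = 21.1 × 696 = 14690 C
n(e⁻) = 14690 / 96485 = 0.1523 mol
Ni²⁺ + 2e⁻ → Ni, so theoretical m(Ni) = 0.07615 × 58.69 = 4.469 g
Actual mass = 74.6% × 4.469 = 3.33 g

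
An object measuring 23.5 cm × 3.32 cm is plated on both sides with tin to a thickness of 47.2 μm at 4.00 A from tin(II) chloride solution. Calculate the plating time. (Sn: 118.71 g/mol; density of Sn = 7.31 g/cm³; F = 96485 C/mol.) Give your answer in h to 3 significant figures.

Plated area = 2 × 23.5 × 3.32 = 156.0 cm²
Volume = 156.0 × 47.2×10⁻⁴ cm = 0.7363 cm³
m(Sn) = 0.7363 × 7.31 = 5.382 g
n(Sn) = 5.382 / 118.71 = 0.04534 mol; n(e⁻) = 2 × 0.04534 = 0.09068 mol
Q = 0.09068 × 96485 = 8749 C
t = 8749 / 4.00 = 2187 s = 0.608 h

0.608 h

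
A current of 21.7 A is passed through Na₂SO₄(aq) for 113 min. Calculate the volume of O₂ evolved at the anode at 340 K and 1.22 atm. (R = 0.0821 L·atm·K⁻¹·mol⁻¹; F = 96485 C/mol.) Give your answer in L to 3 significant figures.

Charge passed = 21.7 × 6780 = 1.471×10^5 C
n(e⁻) = Q/F = 1.471×10^5/96485 = 1.525 mol
2H₂O → O₂ + 4H⁺ + 4e⁻, so n(O₂) = 1.525 / 4 = 0.3813 mol
V = nRT/P = 0.3813 × 0.0821 × 340 / 1.22 = 8.724 L

8.72 L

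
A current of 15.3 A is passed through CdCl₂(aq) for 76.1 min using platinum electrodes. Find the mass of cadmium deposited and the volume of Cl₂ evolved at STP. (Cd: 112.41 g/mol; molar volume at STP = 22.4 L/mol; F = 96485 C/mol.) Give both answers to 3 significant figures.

Q = 15.3 × 4566 = 69860 C; n(e⁻) = 69860 / 96485 = 0.7241 mol
Cathode: Cd²⁺ + 2e⁻ → Cd → n(Cd) = 0.7241/2 = 0.3621 mol → 40.7 g
Anode: 2Cl⁻ → Cl₂ + 2e⁻ → n(Cl₂) = 0.7241/2 = 0.3621 mol → 8.11 L

40.7 g Cd; 8.11 L Cl₂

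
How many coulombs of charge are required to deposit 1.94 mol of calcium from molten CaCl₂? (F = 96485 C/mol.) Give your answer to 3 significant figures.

3.74×10^5 C

Ca²⁺ + 2e⁻ → Ca, so n(e⁻) = 2 × 1.94 = 3.880 mol
Q = 3.880 × 96485 = 3.744×10^5 C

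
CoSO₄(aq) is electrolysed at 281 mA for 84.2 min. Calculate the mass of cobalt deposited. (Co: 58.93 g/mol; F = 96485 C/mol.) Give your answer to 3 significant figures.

0.434 g

Charge passed = 0.281 × 5052 = 1420 C
Moles of electrons = 1420 / 96485 = 0.01472 mol
Co²⁺ + 2e⁻ → Co, so n(Co) = 0.01472 / 2 = 0.007360 mol
m = 0.007360 × 58.93 = 0.434 g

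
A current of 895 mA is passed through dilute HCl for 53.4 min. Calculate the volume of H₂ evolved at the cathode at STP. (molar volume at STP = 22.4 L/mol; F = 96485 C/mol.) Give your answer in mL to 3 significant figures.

333 mL

Q = 0.895 A × 3204 s = 2868 C
Moles of electrons = 2868 / 96485 = 0.02972 mol
2H⁺ + 2e⁻ → H₂, so n(H₂) = 0.02972 / 2 = 0.01486 mol
V = 0.01486 × 22.4 = 0.3329 L
= 333 mL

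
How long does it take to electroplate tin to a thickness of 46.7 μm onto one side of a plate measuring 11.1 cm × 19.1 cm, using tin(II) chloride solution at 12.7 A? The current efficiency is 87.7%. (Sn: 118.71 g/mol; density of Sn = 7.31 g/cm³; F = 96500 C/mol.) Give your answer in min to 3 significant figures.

Plated area = 11.1 × 19.1 = 212.0 cm²
Volume = 212.0 × 46.7×10⁻⁴ cm = 0.9900 cm³
m(Sn) = 0.9900 × 7.31 = 7.237 g
n(Sn) = 7.237 / 118.71 = 0.06096 mol; n(e⁻) = 2 × 0.06096 = 0.1219 mol
Q = 0.1219 × 96500 / 0.877 = 13410 C
t = 13410 / 12.7 = 1056 s = 17.6 min

17.6 min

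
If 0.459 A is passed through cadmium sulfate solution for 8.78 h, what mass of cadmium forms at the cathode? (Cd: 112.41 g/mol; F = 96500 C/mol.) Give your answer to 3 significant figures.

Q = It = 0.459 × 31608 = 14510 C
n(e⁻) = Q/F = 14510/96500 = 0.1504 mol
Cd²⁺ + 2e⁻ → Cd, so n(Cd) = 0.1504 / 2 = 0.07520 mol
m = 0.07520 × 112.41 = 8.45 g

8.45 g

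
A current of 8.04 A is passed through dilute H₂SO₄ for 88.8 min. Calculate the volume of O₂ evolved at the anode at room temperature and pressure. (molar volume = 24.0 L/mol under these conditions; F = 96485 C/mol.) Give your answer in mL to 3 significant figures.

2660 mL

Q = 8.04 A × 5328 s = 42840 C
n(e⁻) = 42840 / 96485 = 0.4440 mol
2H₂O → O₂ + 4H⁺ + 4e⁻, so n(O₂) = 0.4440 / 4 = 0.1110 mol
V = 0.1110 × 24.0 = 2.664 L
= 2660 mL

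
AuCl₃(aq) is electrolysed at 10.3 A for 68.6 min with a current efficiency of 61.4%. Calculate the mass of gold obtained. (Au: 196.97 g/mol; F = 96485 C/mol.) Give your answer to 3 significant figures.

Q = 10.3 × 4116 = 42390 C
n(e⁻) = 42390 / 96485 = 0.4393 mol
Au³⁺ + 3e⁻ → Au, so theoretical m(Au) = 0.1464 × 196.97 = 28.84 g
Actual mass = 61.4% × 28.84 = 17.7 g

17.7 g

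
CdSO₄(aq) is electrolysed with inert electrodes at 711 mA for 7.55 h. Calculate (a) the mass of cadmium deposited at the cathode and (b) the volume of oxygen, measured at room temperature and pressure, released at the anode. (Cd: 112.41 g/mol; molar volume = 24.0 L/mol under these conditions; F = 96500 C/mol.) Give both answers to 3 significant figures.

11.3 g Cd; 1.20 L O₂

Q = 0.711 × 27180 = 19320 C; n(e⁻) = 19320 / 96500 = 0.2002 mol
Cathode: Cd²⁺ + 2e⁻ → Cd → n(Cd) = 0.2002/2 = 0.1001 mol → 11.3 g
Anode: 2H₂O → O₂ + 4H⁺ + 4e⁻ → n(O₂) = 0.2002/4 = 0.05005 mol → 1.20 L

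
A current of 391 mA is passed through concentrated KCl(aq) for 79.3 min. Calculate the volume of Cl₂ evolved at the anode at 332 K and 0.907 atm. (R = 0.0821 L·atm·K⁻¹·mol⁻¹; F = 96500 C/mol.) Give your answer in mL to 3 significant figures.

Q = 0.391 A × 4758 s = 1860 C
n(e⁻) = Q/F = 1860/96500 = 0.01927 mol
2Cl⁻ → Cl₂ + 2e⁻, so n(Cl₂) = 0.01927 / 2 = 0.009635 mol
V = nRT/P = 0.009635 × 0.0821 × 332 / 0.907 = 0.2896 L
= 290 mL

290 mL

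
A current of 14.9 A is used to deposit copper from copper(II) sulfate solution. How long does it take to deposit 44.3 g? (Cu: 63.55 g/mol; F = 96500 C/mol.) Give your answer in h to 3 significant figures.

n(Cu) = 44.3 / 63.55 = 0.6971 mol
Cu²⁺ + 2e⁻ → Cu, so n(e⁻) = 2 × 0.6971 = 1.394 mol
Q = 1.394 × 96500 = 1.345×10^5 C
t = Q / I = 1.345×10^5 / 14.9 = 9027 s = 2.51 h

2.51 h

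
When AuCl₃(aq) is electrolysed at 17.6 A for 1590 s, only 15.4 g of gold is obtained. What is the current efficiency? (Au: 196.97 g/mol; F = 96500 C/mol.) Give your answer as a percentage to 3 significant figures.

80.9%

Q = 17.6 × 1590 = 27980 C
n(e⁻) = 27980 / 96500 = 0.2899 mol
Au³⁺ + 3e⁻ → Au, so theoretical n(Au) = 0.09663 mol → 19.03 g
Efficiency = 15.4 / 19.03 = 0.8092 = 80.9%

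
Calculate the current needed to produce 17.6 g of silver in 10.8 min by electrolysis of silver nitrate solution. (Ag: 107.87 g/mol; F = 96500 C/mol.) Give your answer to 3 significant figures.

24.3 A

n(Ag) = 17.6 / 107.87 = 0.1632 mol
Ag⁺ + e⁻ → Ag, so n(e⁻) = 0.1632 mol
Q = 0.1632 × 96500 = 15750 C
I = Q / t = 15750 / 648 s = 24.3 A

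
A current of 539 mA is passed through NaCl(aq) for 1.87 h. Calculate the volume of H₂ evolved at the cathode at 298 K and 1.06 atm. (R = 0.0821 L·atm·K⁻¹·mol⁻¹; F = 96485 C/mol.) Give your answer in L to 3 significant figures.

Charge passed = 0.539 × 6732 = 3629 C
n(e⁻) = 3629 / 96485 = 0.03761 mol
2H⁺ + 2e⁻ → H₂, so n(H₂) = 0.03761 / 2 = 0.01881 mol
V = nRT/P = 0.01881 × 0.0821 × 298 / 1.06 = 0.4342 L

0.434 L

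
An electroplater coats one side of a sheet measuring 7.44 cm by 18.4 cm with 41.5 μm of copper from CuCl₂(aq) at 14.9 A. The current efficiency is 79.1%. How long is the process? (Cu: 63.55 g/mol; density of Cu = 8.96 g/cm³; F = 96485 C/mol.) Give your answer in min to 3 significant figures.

Plated area = 7.44 × 18.4 = 136.9 cm²
Volume = 136.9 × 41.5×10⁻⁴ cm = 0.5681 cm³
m(Cu) = 0.5681 × 8.96 = 5.090 g
n(Cu) = 5.090 / 63.55 = 0.08009 mol; n(e⁻) = 2 × 0.08009 = 0.1602 mol
Q = 0.1602 × 96485 / 0.791 = 19540 C
t = 19540 / 14.9 = 1311 s = 21.9 min

21.9 min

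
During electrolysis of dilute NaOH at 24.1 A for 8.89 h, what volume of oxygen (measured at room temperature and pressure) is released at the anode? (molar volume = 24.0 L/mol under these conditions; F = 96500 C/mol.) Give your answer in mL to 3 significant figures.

48000 mL

Charge passed = 24.1 × 32004 = 7.713×10^5 C
n(e⁻) = 7.713×10^5 / 96500 = 7.993 mol
2H₂O → O₂ + 4H⁺ + 4e⁻, so n(O₂) = 7.993 / 4 = 1.998 mol
V = 1.998 × 24.0 = 47.95 L
= 48000 mL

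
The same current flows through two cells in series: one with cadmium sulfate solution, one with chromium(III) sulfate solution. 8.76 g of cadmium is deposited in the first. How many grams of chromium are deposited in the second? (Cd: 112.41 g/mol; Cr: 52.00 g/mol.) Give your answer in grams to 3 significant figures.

2.70 g

n(Cd) = 8.76 / 112.41 = 0.07793 mol
Cd²⁺ + 2e⁻ → Cd, so n(e⁻) = 2 × 0.07793 = 0.1559 mol
Same current for the same time ⇒ same n(e⁻) = 0.1559 mol in both cells.
Cr³⁺ + 3e⁻ → Cr, so n(Cr) = 0.1559 / 3 = 0.05197 mol
m(Cr) = 0.05197 × 52.00 = 2.70 g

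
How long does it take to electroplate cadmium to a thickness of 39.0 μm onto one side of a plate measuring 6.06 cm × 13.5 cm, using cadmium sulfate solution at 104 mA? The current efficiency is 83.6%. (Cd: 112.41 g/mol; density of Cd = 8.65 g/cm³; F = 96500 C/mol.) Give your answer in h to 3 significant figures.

Plated area = 6.06 × 13.5 = 81.81 cm²
Volume = 81.81 × 39.0×10⁻⁴ cm = 0.3191 cm³
m(Cd) = 0.3191 × 8.65 = 2.760 g
n(Cd) = 2.760 / 112.41 = 0.02455 mol; n(e⁻) = 2 × 0.02455 = 0.04910 mol
Q = 0.04910 × 96500 / 0.836 = 5668 C
t = 5668 / 0.104 = 54500 s = 15.1 h

15.1 h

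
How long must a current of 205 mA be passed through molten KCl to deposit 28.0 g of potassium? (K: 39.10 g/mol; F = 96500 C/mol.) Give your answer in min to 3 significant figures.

n(K) = 28.0 / 39.10 = 0.7161 mol
K⁺ + e⁻ → K, so n(e⁻) = 0.7161 mol
Q = 0.7161 × 96500 = 69100 C
t = Q / I = 69100 / 0.205 = 3.371×10^5 s = 5620 min

5620 min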